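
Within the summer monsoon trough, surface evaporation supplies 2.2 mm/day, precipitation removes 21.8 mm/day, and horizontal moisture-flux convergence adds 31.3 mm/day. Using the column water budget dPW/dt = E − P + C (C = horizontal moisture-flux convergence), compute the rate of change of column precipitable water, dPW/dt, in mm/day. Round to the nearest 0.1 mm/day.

dPW/dt ≈ 11.7 mm/day

dPW/dt = E − P + C = 2.2 − 21.8 + (31.3) = 11.7 mm/day.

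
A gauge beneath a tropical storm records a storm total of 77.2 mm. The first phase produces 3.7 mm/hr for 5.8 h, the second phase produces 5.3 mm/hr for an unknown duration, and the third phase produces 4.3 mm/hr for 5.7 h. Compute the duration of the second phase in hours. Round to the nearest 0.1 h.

Known phases: 3.7 × 5.8 + 4.3 × 5.7 = 21.46 + 24.51 = 45.97 mm.
Remaining depth = 77.2 − 45.97 = 31.23 mm.
Duration = 31.23 / 5.3 = 5.9 h.

duration ≈ 5.9 h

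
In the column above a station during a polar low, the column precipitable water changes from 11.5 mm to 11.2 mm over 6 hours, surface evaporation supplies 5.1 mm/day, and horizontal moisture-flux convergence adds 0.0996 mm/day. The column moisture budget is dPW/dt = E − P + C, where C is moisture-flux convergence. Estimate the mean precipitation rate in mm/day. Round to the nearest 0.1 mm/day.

dPW/dt = (11.2 − 11.5) mm / (6/24 day) = -1.200 mm/day.
P = E + C − dPW/dt = 5.1 + (0.0996) − (-1.200) = 6.4 mm/day.

P ≈ 6.4 mm/day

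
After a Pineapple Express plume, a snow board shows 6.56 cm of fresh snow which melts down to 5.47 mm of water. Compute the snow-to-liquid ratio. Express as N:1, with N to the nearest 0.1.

Ratio = snow depth / SWE = 65.6 mm / 5.47 mm = 12.0, i.e. 12.0:1.

ratio ≈ 12.0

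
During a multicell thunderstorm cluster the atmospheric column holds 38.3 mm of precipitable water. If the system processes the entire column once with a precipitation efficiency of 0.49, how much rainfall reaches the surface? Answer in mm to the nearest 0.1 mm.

rainfall ≈ 18.8 mm

Rainfall = ε × PW = 0.49 × 38.3 = 18.8 mm.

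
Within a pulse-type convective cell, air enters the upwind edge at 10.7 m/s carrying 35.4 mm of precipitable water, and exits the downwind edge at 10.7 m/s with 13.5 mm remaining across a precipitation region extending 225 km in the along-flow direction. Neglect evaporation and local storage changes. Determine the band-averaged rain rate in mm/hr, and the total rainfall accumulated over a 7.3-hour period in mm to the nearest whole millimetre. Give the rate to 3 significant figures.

R ≈ 3.75 mm/hr; total ≈ 27 mm

Column moisture flux per unit crosswind length is F = V × PW.
Inflow: F_in = 10.7 × 35.4 = 378.78 mm·m/s
Outflow: F_out = 10.7 × 13.5 = 144.45 mm·m/s
Steady-state rate R = (F_in − F_out)/L = (378.78 − 144.45) / 225000 m = 1.041e-03 mm/s.
R = 1.041e-03 × 3600 = 3.75 mm/hr.
Over 7.3 h: total = 3.75 × 7.3 = 27.375 ≈ 27 mm.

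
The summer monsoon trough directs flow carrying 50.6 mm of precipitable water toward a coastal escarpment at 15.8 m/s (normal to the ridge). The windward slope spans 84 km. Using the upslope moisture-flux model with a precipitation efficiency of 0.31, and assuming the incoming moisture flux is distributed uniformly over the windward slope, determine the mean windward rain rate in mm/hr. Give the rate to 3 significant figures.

Incoming column moisture flux per unit ridge length: F = V × PW = 15.8 × 50.6 = 799.48 mm·m/s.
Spread over the 84 km slope with efficiency ε = 0.31: R = ε·F/W = 0.31 × 799.48 / 84000 m = 2.950e-03 mm/s.
R = 2.950e-03 × 3600 = 10.6 mm/hr.

R ≈ 10.6 mm/hr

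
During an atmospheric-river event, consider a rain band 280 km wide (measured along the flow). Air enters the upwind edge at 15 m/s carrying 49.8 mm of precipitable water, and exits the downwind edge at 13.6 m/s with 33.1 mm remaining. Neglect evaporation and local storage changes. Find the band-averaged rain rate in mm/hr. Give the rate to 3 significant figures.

Column moisture flux per unit crosswind length is F = V × PW.
Inflow: F_in = 15 × 49.8 = 747 mm·m/s
Outflow: F_out = 13.6 × 33.1 = 450.16 mm·m/s
Steady-state rate R = (F_in − F_out)/L = (747 − 450.16) / 280000 m = 1.060e-03 mm/s.
R = 1.060e-03 × 3600 = 3.82 mm/hr.

R ≈ 3.82 mm/hr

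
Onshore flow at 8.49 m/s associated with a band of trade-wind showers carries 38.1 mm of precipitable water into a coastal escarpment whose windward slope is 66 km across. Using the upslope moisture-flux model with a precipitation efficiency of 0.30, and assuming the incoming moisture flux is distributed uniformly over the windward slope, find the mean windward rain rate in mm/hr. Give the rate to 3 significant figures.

Incoming column moisture flux per unit ridge length: F = V × PW = 8.49 × 38.1 = 323.469 mm·m/s.
Spread over the 66 km slope with efficiency ε = 0.30: R = ε·F/W = 0.30 × 323.469 / 66000 m = 1.470e-03 mm/s.
R = 1.470e-03 × 3600 = 5.29 mm/hr.

R ≈ 5.29 mm/hr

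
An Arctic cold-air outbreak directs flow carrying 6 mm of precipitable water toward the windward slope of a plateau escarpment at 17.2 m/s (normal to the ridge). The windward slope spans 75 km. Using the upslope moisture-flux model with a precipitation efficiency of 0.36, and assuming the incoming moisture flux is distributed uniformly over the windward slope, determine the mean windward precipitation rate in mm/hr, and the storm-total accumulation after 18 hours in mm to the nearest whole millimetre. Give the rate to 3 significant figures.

R ≈ 1.78 mm/hr; total ≈ 32 mm

Incoming column moisture flux per unit ridge length: F = V × PW = 17.2 × 6 = 103.2 mm·m/s.
Spread over the 75 km slope with efficiency ε = 0.36: R = ε·F/W = 0.36 × 103.2 / 75000 m = 4.954e-04 mm/s.
R = 4.954e-04 × 3600 = 1.78 mm/hr.
Over 18 h: total = 1.78 × 18 = 32.04 ≈ 32 mm.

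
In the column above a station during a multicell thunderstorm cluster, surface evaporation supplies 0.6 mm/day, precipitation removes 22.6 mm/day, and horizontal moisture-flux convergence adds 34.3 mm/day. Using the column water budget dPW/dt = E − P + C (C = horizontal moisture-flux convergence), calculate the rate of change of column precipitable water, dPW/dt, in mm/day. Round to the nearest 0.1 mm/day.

dPW/dt = E − P + C = 0.6 − 22.6 + (34.3) = 12.3 mm/day.

dPW/dt ≈ 12.3 mm/day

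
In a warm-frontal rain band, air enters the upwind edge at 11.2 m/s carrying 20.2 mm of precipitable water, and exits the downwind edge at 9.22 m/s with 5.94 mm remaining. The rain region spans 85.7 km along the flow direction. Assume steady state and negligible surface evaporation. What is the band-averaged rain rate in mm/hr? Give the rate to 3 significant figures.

Column moisture flux per unit crosswind length is F = V × PW.
Inflow: F_in = 11.2 × 20.2 = 226.24 mm·m/s
Outflow: F_out = 9.22 × 5.94 = 54.7668 mm·m/s
Steady-state rate R = (F_in − F_out)/L = (226.24 − 54.7668) / 85700 m = 2.001e-03 mm/s.
R = 2.001e-03 × 3600 = 7.20 mm/hr.

R ≈ 7.20 mm/hr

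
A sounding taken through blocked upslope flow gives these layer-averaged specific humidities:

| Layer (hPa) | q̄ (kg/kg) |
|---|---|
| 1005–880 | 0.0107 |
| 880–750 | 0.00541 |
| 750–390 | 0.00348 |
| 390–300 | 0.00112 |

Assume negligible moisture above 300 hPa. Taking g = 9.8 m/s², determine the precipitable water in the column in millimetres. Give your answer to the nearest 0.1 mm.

Precipitable water is the column-integrated vapour mass per unit area: PW = (1/g) Σ q̄ Δp, with q in kg/kg and Δp in Pa (1 kg/m² of water = 1 mm).
Layer 1005–880 hPa: Δp = 125 hPa = 12500 Pa, q̄ = 0.0107 kg/kg → 0.0107 × 12500 / 9.8 = 13.65 mm
Layer 880–750 hPa: Δp = 130 hPa = 13000 Pa, q̄ = 0.00541 kg/kg → 0.00541 × 13000 / 9.8 = 7.18 mm
Layer 750–390 hPa: Δp = 360 hPa = 36000 Pa, q̄ = 0.00348 kg/kg → 0.00348 × 36000 / 9.8 = 12.78 mm
Layer 390–300 hPa: Δp = 90 hPa = 9000 Pa, q̄ = 0.00112 kg/kg → 0.00112 × 9000 / 9.8 = 1.03 mm
PW = 13.65 + 7.18 + 12.78 + 1.03 = 34.64 ≈ 34.6 mm.

PW ≈ 34.6 mm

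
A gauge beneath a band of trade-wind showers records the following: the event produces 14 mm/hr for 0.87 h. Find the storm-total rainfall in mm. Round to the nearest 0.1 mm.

total ≈ 12.2 mm

Total = Σ Rᵢ Δtᵢ = 14 × 0.87
      = 12.18 = 12.2 mm.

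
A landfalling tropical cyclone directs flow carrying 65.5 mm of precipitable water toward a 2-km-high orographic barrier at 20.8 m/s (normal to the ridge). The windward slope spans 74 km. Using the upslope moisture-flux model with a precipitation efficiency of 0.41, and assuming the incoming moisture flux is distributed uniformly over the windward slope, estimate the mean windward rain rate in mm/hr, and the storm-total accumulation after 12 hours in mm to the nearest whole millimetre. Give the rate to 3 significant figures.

R ≈ 27.2 mm/hr; total ≈ 326 mm

Incoming column moisture flux per unit ridge length: F = V × PW = 20.8 × 65.5 = 1362.4 mm·m/s.
Spread over the 74 km slope with efficiency ε = 0.41: R = ε·F/W = 0.41 × 1362.4 / 74000 m = 7.548e-03 mm/s.
R = 7.548e-03 × 3600 = 27.2 mm/hr.
Over 12 h: total = 27.2 × 12 = 326.4 ≈ 326 mm.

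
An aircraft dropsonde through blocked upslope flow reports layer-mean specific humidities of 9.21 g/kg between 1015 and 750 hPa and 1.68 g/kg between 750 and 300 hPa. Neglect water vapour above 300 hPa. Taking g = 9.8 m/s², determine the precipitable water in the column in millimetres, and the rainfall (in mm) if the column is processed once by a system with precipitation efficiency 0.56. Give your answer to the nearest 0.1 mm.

PW ≈ 32.6 mm; rainfall ≈ 18.3 mm

Precipitable water is the column-integrated vapour mass per unit area: PW = (1/g) Σ q̄ Δp, with q in kg/kg and Δp in Pa (1 kg/m² of water = 1 mm).
Layer 1015–750 hPa: Δp = 265 hPa = 26500 Pa, q̄ = 0.00921 kg/kg → 0.00921 × 26500 / 9.8 = 24.90 mm
Layer 750–300 hPa: Δp = 450 hPa = 45000 Pa, q̄ = 0.00168 kg/kg → 0.00168 × 45000 / 9.8 = 7.71 mm
PW = 24.90 + 7.71 = 32.61 ≈ 32.6 mm.
Rainfall = ε × PW = 0.56 × 32.6 = 18.3 mm.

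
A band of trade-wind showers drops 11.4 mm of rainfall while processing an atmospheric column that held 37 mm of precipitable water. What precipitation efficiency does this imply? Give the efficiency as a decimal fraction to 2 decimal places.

ε = rainfall / PW = 11.4 / 37 = 0.31.

ε ≈ 0.31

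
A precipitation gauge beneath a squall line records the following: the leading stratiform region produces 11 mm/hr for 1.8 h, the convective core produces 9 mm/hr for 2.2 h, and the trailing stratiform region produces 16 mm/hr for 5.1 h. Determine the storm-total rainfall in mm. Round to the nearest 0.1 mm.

Total = Σ Rᵢ Δtᵢ = 11 × 1.8 + 9 × 2.2 + 16 × 5.1
      = 19.8 + 19.8 + 81.6 = 121.2 mm.

total ≈ 121.2 mm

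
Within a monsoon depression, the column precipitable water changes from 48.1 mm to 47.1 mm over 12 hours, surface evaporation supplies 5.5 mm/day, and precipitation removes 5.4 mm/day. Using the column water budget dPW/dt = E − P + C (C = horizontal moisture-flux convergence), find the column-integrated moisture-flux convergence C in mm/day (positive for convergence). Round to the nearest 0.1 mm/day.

C ≈ -2.1 mm/day

dPW/dt = (47.1 − 48.1) mm / (12/24 day) = -2.000 mm/day.
C = dPW/dt − E + P = (-2.000) − 5.5 + 5.4 = -2.1 mm/day.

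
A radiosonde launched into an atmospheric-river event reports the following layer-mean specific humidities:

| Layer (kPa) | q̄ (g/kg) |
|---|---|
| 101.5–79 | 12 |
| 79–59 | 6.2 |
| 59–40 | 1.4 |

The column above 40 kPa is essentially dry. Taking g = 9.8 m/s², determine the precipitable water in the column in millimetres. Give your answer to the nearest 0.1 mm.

PW ≈ 42.9 mm

Precipitable water is the column-integrated vapour mass per unit area: PW = (1/g) Σ q̄ Δp, with q in kg/kg and Δp in Pa (1 kg/m² of water = 1 mm).
Layer 101.5–79 kPa: Δp = 225 hPa = 22500 Pa, q̄ = 0.012 kg/kg → 0.012 × 22500 / 9.8 = 27.55 mm
Layer 79–59 kPa: Δp = 200 hPa = 20000 Pa, q̄ = 0.0062 kg/kg → 0.0062 × 20000 / 9.8 = 12.65 mm
Layer 59–40 kPa: Δp = 190 hPa = 19000 Pa, q̄ = 0.0014 kg/kg → 0.0014 × 19000 / 9.8 = 2.71 mm
PW = 27.55 + 12.65 + 2.71 = 42.91 ≈ 42.9 mm.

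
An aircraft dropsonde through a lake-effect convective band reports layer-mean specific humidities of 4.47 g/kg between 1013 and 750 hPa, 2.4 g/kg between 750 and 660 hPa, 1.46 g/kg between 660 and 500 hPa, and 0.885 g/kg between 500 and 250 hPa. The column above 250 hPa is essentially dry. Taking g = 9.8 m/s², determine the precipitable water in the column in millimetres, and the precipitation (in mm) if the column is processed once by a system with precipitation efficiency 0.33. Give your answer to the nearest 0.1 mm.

PW ≈ 18.8 mm; precipitation ≈ 6.2 mm

Precipitable water is the column-integrated vapour mass per unit area: PW = (1/g) Σ q̄ Δp, with q in kg/kg and Δp in Pa (1 kg/m² of water = 1 mm).
Layer 1013–750 hPa: Δp = 263 hPa = 26300 Pa, q̄ = 0.00447 kg/kg → 0.00447 × 26300 / 9.8 = 12.00 mm
Layer 750–660 hPa: Δp = 90 hPa = 9000 Pa, q̄ = 0.0024 kg/kg → 0.0024 × 9000 / 9.8 = 2.20 mm
Layer 660–500 hPa: Δp = 160 hPa = 16000 Pa, q̄ = 0.00146 kg/kg → 0.00146 × 16000 / 9.8 = 2.38 mm
Layer 500–250 hPa: Δp = 250 hPa = 25000 Pa, q̄ = 0.000885 kg/kg → 0.000885 × 25000 / 9.8 = 2.26 mm
PW = 12.00 + 2.20 + 2.38 + 2.26 = 18.84 ≈ 18.8 mm.
Precipitation = ε × PW = 0.33 × 18.8 = 6.2 mm.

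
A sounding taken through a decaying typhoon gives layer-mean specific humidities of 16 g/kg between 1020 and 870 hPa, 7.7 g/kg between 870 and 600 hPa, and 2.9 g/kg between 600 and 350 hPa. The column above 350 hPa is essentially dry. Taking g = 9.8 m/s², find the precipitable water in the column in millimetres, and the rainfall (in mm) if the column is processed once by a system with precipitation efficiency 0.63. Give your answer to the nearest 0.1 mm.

PW ≈ 53.1 mm; rainfall ≈ 33.5 mm

Precipitable water is the column-integrated vapour mass per unit area: PW = (1/g) Σ q̄ Δp, with q in kg/kg and Δp in Pa (1 kg/m² of water = 1 mm).
Layer 1020–870 hPa: Δp = 150 hPa = 15000 Pa, q̄ = 0.016 kg/kg → 0.016 × 15000 / 9.8 = 24.49 mm
Layer 870–600 hPa: Δp = 270 hPa = 27000 Pa, q̄ = 0.0077 kg/kg → 0.0077 × 27000 / 9.8 = 21.21 mm
Layer 600–350 hPa: Δp = 250 hPa = 25000 Pa, q̄ = 0.0029 kg/kg → 0.0029 × 25000 / 9.8 = 7.40 mm
PW = 24.49 + 21.21 + 7.40 = 53.10 ≈ 53.1 mm.
Rainfall = ε × PW = 0.63 × 53.1 = 33.5 mm.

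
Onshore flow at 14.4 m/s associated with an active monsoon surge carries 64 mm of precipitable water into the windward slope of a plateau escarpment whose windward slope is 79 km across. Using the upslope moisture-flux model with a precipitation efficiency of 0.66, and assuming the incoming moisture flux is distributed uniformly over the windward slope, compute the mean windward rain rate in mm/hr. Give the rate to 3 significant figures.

Incoming column moisture flux per unit ridge length: F = V × PW = 14.4 × 64 = 921.6 mm·m/s.
Spread over the 79 km slope with efficiency ε = 0.66: R = ε·F/W = 0.66 × 921.6 / 79000 m = 7.699e-03 mm/s.
R = 7.699e-03 × 3600 = 27.7 mm/hr.

R ≈ 27.7 mm/hr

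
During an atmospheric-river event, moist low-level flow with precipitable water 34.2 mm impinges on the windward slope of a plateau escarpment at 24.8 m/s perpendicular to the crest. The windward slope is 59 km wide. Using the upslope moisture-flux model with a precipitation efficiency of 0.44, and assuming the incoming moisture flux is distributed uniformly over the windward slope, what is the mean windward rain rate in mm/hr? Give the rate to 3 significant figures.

Incoming column moisture flux per unit ridge length: F = V × PW = 24.8 × 34.2 = 848.16 mm·m/s.
Spread over the 59 km slope with efficiency ε = 0.44: R = ε·F/W = 0.44 × 848.16 / 59000 m = 6.325e-03 mm/s.
R = 6.325e-03 × 3600 = 22.8 mm/hr.

R ≈ 22.8 mm/hr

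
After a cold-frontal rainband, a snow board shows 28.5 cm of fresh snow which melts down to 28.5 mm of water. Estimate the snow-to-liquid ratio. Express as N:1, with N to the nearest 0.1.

ratio ≈ 10.0

Ratio = snow depth / SWE = 285 mm / 28.5 mm = 10.0, i.e. 10.0:1.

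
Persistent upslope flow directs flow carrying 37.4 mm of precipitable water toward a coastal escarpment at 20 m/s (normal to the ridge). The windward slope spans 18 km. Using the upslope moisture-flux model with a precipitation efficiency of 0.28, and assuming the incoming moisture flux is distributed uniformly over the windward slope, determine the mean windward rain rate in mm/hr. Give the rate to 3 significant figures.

R ≈ 41.9 mm/hr

Incoming column moisture flux per unit ridge length: F = V × PW = 20 × 37.4 = 748 mm·m/s.
Spread over the 18 km slope with efficiency ε = 0.28: R = ε·F/W = 0.28 × 748 / 18000 m = 1.164e-02 mm/s.
R = 1.164e-02 × 3600 = 41.9 mm/hr.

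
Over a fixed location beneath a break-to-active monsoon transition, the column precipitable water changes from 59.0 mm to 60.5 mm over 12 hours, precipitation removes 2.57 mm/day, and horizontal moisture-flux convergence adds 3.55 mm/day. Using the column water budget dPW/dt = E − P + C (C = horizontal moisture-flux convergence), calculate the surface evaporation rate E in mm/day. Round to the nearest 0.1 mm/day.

E ≈ 2.0 mm/day

dPW/dt = (60.5 − 59.0) mm / (12/24 day) = +3.000 mm/day.
E = dPW/dt + P − C = (+3.000) + 2.57 − (3.55) = 2.0 mm/day.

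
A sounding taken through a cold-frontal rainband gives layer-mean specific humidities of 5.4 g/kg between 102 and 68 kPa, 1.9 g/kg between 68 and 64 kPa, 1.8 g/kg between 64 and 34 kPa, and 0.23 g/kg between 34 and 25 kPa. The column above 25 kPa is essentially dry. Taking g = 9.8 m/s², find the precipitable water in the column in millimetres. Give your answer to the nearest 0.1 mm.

Precipitable water is the column-integrated vapour mass per unit area: PW = (1/g) Σ q̄ Δp, with q in kg/kg and Δp in Pa (1 kg/m² of water = 1 mm).
Layer 102–68 kPa: Δp = 340 hPa = 34000 Pa, q̄ = 0.0054 kg/kg → 0.0054 × 34000 / 9.8 = 18.73 mm
Layer 68–64 kPa: Δp = 40 hPa = 4000 Pa, q̄ = 0.0019 kg/kg → 0.0019 × 4000 / 9.8 = 0.78 mm
Layer 64–34 kPa: Δp = 300 hPa = 30000 Pa, q̄ = 0.0018 kg/kg → 0.0018 × 30000 / 9.8 = 5.51 mm
Layer 34–25 kPa: Δp = 90 hPa = 9000 Pa, q̄ = 0.00023 kg/kg → 0.00023 × 9000 / 9.8 = 0.21 mm
PW = 18.73 + 0.78 + 5.51 + 0.21 = 25.23 ≈ 25.2 mm.

PW ≈ 25.2 mm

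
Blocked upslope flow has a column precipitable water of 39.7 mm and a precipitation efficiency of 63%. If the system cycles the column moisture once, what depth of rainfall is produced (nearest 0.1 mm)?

Rainfall = ε × PW = 0.63 × 39.7 = 25.0 mm.

rainfall ≈ 25.0 mm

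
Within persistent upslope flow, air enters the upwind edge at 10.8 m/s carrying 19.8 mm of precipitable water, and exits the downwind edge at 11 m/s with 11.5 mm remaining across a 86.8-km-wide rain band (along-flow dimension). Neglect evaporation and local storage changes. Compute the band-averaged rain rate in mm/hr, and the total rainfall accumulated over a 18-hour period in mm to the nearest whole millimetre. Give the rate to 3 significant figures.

R ≈ 3.62 mm/hr; total ≈ 65 mm

Column moisture flux per unit crosswind length is F = V × PW.
Inflow: F_in = 10.8 × 19.8 = 213.84 mm·m/s
Outflow: F_out = 11 × 11.5 = 126.5 mm·m/s
Steady-state rate R = (F_in − F_out)/L = (213.84 − 126.5) / 86800 m = 1.006e-03 mm/s.
R = 1.006e-03 × 3600 = 3.62 mm/hr.
Over 18 h: total = 3.62 × 18 = 65.16 ≈ 65 mm.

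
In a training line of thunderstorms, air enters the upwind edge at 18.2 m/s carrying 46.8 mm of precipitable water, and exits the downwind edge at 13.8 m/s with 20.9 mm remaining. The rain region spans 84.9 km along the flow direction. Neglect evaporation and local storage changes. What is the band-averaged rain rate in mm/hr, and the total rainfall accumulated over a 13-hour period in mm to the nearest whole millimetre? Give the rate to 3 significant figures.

R ≈ 23.9 mm/hr; total ≈ 311 mm

Column moisture flux per unit crosswind length is F = V × PW.
Inflow: F_in = 18.2 × 46.8 = 851.76 mm·m/s
Outflow: F_out = 13.8 × 20.9 = 288.42 mm·m/s
Steady-state rate R = (F_in − F_out)/L = (851.76 − 288.42) / 84900 m = 6.635e-03 mm/s.
R = 6.635e-03 × 3600 = 23.9 mm/hr.
Over 13 h: total = 23.9 × 13 = 310.7 ≈ 311 mm.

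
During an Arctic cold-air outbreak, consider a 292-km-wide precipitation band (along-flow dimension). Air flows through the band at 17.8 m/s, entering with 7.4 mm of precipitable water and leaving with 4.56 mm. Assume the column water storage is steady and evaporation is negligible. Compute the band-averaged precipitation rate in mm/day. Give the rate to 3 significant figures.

R ≈ 15.0 mm/day

Column moisture flux per unit crosswind length is F = V × PW.
Inflow: F_in = 17.8 × 7.4 = 131.72 mm·m/s
Outflow: F_out = 17.8 × 4.56 = 81.168 mm·m/s
Steady-state rate R = (F_in − F_out)/L = (131.72 − 81.168) / 292000 m = 1.731e-04 mm/s.
R = 1.731e-04 × 3600 × 24 = 15.0 mm/day.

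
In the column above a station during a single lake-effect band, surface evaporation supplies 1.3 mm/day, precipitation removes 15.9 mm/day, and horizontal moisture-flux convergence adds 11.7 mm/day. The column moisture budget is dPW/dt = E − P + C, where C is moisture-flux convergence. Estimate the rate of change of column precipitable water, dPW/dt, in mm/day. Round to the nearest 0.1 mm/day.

dPW/dt ≈ -2.9 mm/day

dPW/dt = E − P + C = 1.3 − 15.9 + (11.7) = -2.9 mm/day.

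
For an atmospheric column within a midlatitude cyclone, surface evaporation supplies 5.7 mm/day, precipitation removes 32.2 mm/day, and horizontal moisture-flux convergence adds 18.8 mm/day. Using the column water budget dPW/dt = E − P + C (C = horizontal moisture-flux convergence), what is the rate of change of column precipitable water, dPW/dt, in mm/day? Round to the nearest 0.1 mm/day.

dPW/dt ≈ -7.7 mm/day

dPW/dt = E − P + C = 5.7 − 32.2 + (18.8) = -7.7 mm/day.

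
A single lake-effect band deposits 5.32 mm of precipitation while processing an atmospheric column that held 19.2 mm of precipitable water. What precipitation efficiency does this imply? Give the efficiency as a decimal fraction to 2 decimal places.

ε ≈ 0.28

ε = precipitation / PW = 5.32 / 19.2 = 0.28.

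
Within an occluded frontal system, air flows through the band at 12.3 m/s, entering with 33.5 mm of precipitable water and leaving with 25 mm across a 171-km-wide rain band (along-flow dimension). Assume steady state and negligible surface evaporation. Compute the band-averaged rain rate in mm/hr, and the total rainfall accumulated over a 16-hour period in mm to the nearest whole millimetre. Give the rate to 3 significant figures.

Column moisture flux per unit crosswind length is F = V × PW.
Inflow: F_in = 12.3 × 33.5 = 412.05 mm·m/s
Outflow: F_out = 12.3 × 25 = 307.5 mm·m/s
Steady-state rate R = (F_in − F_out)/L = (412.05 − 307.5) / 171000 m = 6.114e-04 mm/s.
R = 6.114e-04 × 3600 = 2.20 mm/hr.
Over 16 h: total = 2.20 × 16 = 35.2 ≈ 35 mm.

R ≈ 2.20 mm/hr; total ≈ 35 mm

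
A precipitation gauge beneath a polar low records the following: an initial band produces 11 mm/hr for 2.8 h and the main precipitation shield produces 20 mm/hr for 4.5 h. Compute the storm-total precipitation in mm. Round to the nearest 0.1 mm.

total ≈ 120.8 mm

Total = Σ Rᵢ Δtᵢ = 11 × 2.8 + 20 × 4.5
      = 30.8 + 90 = 120.8 mm.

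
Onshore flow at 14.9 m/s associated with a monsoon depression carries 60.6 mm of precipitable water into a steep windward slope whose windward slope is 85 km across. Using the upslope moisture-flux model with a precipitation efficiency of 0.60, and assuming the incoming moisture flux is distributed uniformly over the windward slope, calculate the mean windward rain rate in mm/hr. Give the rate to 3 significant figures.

Incoming column moisture flux per unit ridge length: F = V × PW = 14.9 × 60.6 = 902.94 mm·m/s.
Spread over the 85 km slope with efficiency ε = 0.60: R = ε·F/W = 0.60 × 902.94 / 85000 m = 6.374e-03 mm/s.
R = 6.374e-03 × 3600 = 22.9 mm/hr.

R ≈ 22.9 mm/hr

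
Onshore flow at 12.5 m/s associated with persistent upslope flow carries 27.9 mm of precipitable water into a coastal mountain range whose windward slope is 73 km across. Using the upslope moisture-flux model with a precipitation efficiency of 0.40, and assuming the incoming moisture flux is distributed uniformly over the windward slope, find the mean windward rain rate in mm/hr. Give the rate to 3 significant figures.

Incoming column moisture flux per unit ridge length: F = V × PW = 12.5 × 27.9 = 348.75 mm·m/s.
Spread over the 73 km slope with efficiency ε = 0.40: R = ε·F/W = 0.40 × 348.75 / 73000 m = 1.911e-03 mm/s.
R = 1.911e-03 × 3600 = 6.88 mm/hr.

R ≈ 6.88 mm/hr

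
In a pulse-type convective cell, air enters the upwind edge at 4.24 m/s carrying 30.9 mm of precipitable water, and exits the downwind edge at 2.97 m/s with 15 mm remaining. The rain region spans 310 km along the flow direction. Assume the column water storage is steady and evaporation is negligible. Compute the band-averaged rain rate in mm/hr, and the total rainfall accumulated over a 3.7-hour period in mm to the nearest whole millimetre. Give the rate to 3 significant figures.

R ≈ 1.00 mm/hr; total ≈ 4 mm

Column moisture flux per unit crosswind length is F = V × PW.
Inflow: F_in = 4.24 × 30.9 = 131.016 mm·m/s
Outflow: F_out = 2.97 × 15 = 44.55 mm·m/s
Steady-state rate R = (F_in − F_out)/L = (131.016 − 44.55) / 310000 m = 2.789e-04 mm/s.
R = 2.789e-04 × 3600 = 1.00 mm/hr.
Over 3.7 h: total = 1.00 × 3.7 = 3.7 ≈ 4 mm.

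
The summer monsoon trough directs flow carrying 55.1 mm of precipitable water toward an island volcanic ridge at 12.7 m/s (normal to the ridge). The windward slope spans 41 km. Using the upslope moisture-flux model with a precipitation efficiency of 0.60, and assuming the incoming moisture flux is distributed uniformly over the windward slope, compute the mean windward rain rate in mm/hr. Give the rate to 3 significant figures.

Incoming column moisture flux per unit ridge length: F = V × PW = 12.7 × 55.1 = 699.77 mm·m/s.
Spread over the 41 km slope with efficiency ε = 0.60: R = ε·F/W = 0.60 × 699.77 / 41000 m = 1.024e-02 mm/s.
R = 1.024e-02 × 3600 = 36.9 mm/hr.

R ≈ 36.9 mm/hr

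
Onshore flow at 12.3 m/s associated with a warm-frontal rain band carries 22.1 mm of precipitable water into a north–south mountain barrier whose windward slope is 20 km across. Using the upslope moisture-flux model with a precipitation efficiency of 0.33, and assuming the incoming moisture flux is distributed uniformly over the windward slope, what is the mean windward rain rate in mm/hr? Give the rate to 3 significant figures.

Incoming column moisture flux per unit ridge length: F = V × PW = 12.3 × 22.1 = 271.83 mm·m/s.
Spread over the 20 km slope with efficiency ε = 0.33: R = ε·F/W = 0.33 × 271.83 / 20000 m = 4.485e-03 mm/s.
R = 4.485e-03 × 3600 = 16.1 mm/hr.

R ≈ 16.1 mm/hr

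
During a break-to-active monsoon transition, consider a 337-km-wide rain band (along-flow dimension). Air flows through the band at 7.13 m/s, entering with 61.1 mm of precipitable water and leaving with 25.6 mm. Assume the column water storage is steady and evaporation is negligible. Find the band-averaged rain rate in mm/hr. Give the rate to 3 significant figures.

R ≈ 2.70 mm/hr

Column moisture flux per unit crosswind length is F = V × PW.
Inflow: F_in = 7.13 × 61.1 = 435.643 mm·m/s
Outflow: F_out = 7.13 × 25.6 = 182.528 mm·m/s
Steady-state rate R = (F_in − F_out)/L = (435.643 − 182.528) / 337000 m = 7.511e-04 mm/s.
R = 7.511e-04 × 3600 = 2.70 mm/hr.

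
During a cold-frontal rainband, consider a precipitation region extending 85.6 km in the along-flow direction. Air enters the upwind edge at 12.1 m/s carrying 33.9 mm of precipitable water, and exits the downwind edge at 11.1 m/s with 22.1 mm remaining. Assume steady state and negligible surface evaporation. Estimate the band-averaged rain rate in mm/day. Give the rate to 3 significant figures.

R ≈ 166 mm/day

Column moisture flux per unit crosswind length is F = V × PW.
Inflow: F_in = 12.1 × 33.9 = 410.19 mm·m/s
Outflow: F_out = 11.1 × 22.1 = 245.31 mm·m/s
Steady-state rate R = (F_in − F_out)/L = (410.19 − 245.31) / 85600 m = 1.926e-03 mm/s.
R = 1.926e-03 × 3600 × 24 = 166 mm/day.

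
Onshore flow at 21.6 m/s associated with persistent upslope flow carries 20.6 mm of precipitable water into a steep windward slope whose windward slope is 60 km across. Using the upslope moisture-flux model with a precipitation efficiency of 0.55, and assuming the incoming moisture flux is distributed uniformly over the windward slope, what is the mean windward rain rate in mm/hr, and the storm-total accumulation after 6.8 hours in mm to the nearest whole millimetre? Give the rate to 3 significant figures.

R ≈ 14.7 mm/hr; total ≈ 100 mm

Incoming column moisture flux per unit ridge length: F = V × PW = 21.6 × 20.6 = 444.96 mm·m/s.
Spread over the 60 km slope with efficiency ε = 0.55: R = ε·F/W = 0.55 × 444.96 / 60000 m = 4.079e-03 mm/s.
R = 4.079e-03 × 3600 = 14.7 mm/hr.
Over 6.8 h: total = 14.7 × 6.8 = 99.96 ≈ 100 mm.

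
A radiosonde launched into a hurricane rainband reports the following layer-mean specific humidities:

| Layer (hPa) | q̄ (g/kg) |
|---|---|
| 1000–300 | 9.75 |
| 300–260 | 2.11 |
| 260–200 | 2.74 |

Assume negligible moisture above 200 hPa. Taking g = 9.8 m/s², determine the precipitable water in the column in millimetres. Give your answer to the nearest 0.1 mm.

PW ≈ 72.2 mm

Precipitable water is the column-integrated vapour mass per unit area: PW = (1/g) Σ q̄ Δp, with q in kg/kg and Δp in Pa (1 kg/m² of water = 1 mm).
Layer 1000–300 hPa: Δp = 700 hPa = 70000 Pa, q̄ = 0.00975 kg/kg → 0.00975 × 70000 / 9.8 = 69.64 mm
Layer 300–260 hPa: Δp = 40 hPa = 4000 Pa, q̄ = 0.00211 kg/kg → 0.00211 × 4000 / 9.8 = 0.86 mm
Layer 260–200 hPa: Δp = 60 hPa = 6000 Pa, q̄ = 0.00274 kg/kg → 0.00274 × 6000 / 9.8 = 1.68 mm
PW = 69.64 + 0.86 + 1.68 = 72.18 ≈ 72.2 mm.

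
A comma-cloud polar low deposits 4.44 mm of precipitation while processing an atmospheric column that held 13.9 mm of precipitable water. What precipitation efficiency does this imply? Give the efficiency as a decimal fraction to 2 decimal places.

ε ≈ 0.32

ε = precipitation / PW = 4.44 / 13.9 = 0.32.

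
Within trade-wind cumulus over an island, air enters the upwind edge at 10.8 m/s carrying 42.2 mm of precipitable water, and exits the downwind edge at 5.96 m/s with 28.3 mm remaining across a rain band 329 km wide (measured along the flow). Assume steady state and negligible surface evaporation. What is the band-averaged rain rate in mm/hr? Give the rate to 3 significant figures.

R ≈ 3.14 mm/hr

Column moisture flux per unit crosswind length is F = V × PW.
Inflow: F_in = 10.8 × 42.2 = 455.76 mm·m/s
Outflow: F_out = 5.96 × 28.3 = 168.668 mm·m/s
Steady-state rate R = (F_in − F_out)/L = (455.76 − 168.668) / 329000 m = 8.726e-04 mm/s.
R = 8.726e-04 × 3600 = 3.14 mm/hr.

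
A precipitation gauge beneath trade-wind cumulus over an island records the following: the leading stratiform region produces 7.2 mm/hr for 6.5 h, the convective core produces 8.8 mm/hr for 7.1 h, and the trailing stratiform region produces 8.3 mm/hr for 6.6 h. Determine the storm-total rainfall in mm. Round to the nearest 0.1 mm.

total ≈ 164.1 mm

Total = Σ Rᵢ Δtᵢ = 7.2 × 6.5 + 8.8 × 7.1 + 8.3 × 6.6
      = 46.8 + 62.48 + 54.78 = 164.1 mm.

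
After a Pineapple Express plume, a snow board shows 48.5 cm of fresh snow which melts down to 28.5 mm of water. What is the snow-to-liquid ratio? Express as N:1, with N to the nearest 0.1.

Ratio = snow depth / SWE = 485 mm / 28.5 mm = 17.0, i.e. 17.0:1.

ratio ≈ 17.0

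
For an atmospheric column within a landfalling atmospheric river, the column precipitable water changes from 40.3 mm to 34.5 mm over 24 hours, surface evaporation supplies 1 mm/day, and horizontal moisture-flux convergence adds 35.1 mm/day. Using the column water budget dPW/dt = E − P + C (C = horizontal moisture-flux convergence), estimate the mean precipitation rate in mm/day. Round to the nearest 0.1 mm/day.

P ≈ 41.9 mm/day

dPW/dt = (34.5 − 40.3) mm / (24/24 day) = -5.800 mm/day.
P = E + C − dPW/dt = 1 + (35.1) − (-5.800) = 41.9 mm/day.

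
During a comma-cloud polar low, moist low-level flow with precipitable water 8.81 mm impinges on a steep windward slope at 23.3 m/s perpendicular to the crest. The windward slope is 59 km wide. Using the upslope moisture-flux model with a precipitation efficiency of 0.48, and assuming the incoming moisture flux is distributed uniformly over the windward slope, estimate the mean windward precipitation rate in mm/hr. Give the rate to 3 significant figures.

Incoming column moisture flux per unit ridge length: F = V × PW = 23.3 × 8.81 = 205.273 mm·m/s.
Spread over the 59 km slope with efficiency ε = 0.48: R = ε·F/W = 0.48 × 205.273 / 59000 m = 1.670e-03 mm/s.
R = 1.670e-03 × 3600 = 6.01 mm/hr.

R ≈ 6.01 mm/hr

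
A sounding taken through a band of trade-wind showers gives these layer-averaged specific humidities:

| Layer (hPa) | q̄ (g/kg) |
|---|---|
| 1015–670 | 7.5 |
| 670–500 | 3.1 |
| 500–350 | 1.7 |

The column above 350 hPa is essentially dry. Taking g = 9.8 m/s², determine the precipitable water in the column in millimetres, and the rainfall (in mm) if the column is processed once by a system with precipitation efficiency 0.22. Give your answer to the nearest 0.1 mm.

PW ≈ 34.4 mm; rainfall ≈ 7.6 mm

Precipitable water is the column-integrated vapour mass per unit area: PW = (1/g) Σ q̄ Δp, with q in kg/kg and Δp in Pa (1 kg/m² of water = 1 mm).
Layer 1015–670 hPa: Δp = 345 hPa = 34500 Pa, q̄ = 0.0075 kg/kg → 0.0075 × 34500 / 9.8 = 26.40 mm
Layer 670–500 hPa: Δp = 170 hPa = 17000 Pa, q̄ = 0.0031 kg/kg → 0.0031 × 17000 / 9.8 = 5.38 mm
Layer 500–350 hPa: Δp = 150 hPa = 15000 Pa, q̄ = 0.0017 kg/kg → 0.0017 × 15000 / 9.8 = 2.60 mm
PW = 26.40 + 5.38 + 2.60 = 34.38 ≈ 34.4 mm.
Rainfall = ε × PW = 0.22 × 34.4 = 7.6 mm.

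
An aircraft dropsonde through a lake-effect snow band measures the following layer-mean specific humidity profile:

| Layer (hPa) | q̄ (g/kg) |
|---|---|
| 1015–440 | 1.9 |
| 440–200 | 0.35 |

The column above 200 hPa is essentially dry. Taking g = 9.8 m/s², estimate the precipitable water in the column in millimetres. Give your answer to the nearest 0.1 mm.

Precipitable water is the column-integrated vapour mass per unit area: PW = (1/g) Σ q̄ Δp, with q in kg/kg and Δp in Pa (1 kg/m² of water = 1 mm).
Layer 1015–440 hPa: Δp = 575 hPa = 57500 Pa, q̄ = 0.0019 kg/kg → 0.0019 × 57500 / 9.8 = 11.15 mm
Layer 440–200 hPa: Δp = 240 hPa = 24000 Pa, q̄ = 0.00035 kg/kg → 0.00035 × 24000 / 9.8 = 0.86 mm
PW = 11.15 + 0.86 = 12.01 ≈ 12.0 mm.

PW ≈ 12.0 mm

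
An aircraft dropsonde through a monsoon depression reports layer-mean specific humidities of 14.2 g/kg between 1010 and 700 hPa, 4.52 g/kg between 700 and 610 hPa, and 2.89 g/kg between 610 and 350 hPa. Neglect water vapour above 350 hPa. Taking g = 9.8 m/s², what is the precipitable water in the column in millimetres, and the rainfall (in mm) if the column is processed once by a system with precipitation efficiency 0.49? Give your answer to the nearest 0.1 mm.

Precipitable water is the column-integrated vapour mass per unit area: PW = (1/g) Σ q̄ Δp, with q in kg/kg and Δp in Pa (1 kg/m² of water = 1 mm).
Layer 1010–700 hPa: Δp = 310 hPa = 31000 Pa, q̄ = 0.0142 kg/kg → 0.0142 × 31000 / 9.8 = 44.92 mm
Layer 700–610 hPa: Δp = 90 hPa = 9000 Pa, q̄ = 0.00452 kg/kg → 0.00452 × 9000 / 9.8 = 4.15 mm
Layer 610–350 hPa: Δp = 260 hPa = 26000 Pa, q̄ = 0.00289 kg/kg → 0.00289 × 26000 / 9.8 = 7.67 mm
PW = 44.92 + 4.15 + 7.67 = 56.74 ≈ 56.7 mm.
Rainfall = ε × PW = 0.49 × 56.7 = 27.8 mm.

PW ≈ 56.7 mm; rainfall ≈ 27.8 mm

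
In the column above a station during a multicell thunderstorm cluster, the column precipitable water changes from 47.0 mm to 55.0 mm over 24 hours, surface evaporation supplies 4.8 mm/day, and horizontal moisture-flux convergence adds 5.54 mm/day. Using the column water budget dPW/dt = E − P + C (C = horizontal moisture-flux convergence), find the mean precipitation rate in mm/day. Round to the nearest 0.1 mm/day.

dPW/dt = (55.0 − 47.0) mm / (24/24 day) = +8.000 mm/day.
P = E + C − dPW/dt = 4.8 + (5.54) − (+8.000) = 2.3 mm/day.

P ≈ 2.3 mm/day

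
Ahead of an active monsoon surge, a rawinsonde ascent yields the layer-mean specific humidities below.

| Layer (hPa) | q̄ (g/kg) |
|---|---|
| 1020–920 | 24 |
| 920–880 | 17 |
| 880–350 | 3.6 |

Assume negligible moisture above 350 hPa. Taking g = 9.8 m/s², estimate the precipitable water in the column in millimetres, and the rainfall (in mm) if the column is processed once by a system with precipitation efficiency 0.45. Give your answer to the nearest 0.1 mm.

PW ≈ 50.9 mm; rainfall ≈ 22.9 mm

Precipitable water is the column-integrated vapour mass per unit area: PW = (1/g) Σ q̄ Δp, with q in kg/kg and Δp in Pa (1 kg/m² of water = 1 mm).
Layer 1020–920 hPa: Δp = 100 hPa = 10000 Pa, q̄ = 0.024 kg/kg → 0.024 × 10000 / 9.8 = 24.49 mm
Layer 920–880 hPa: Δp = 40 hPa = 4000 Pa, q̄ = 0.017 kg/kg → 0.017 × 4000 / 9.8 = 6.94 mm
Layer 880–350 hPa: Δp = 530 hPa = 53000 Pa, q̄ = 0.0036 kg/kg → 0.0036 × 53000 / 9.8 = 19.47 mm
PW = 24.49 + 6.94 + 19.47 = 50.90 ≈ 50.9 mm.
Rainfall = ε × PW = 0.45 × 50.9 = 22.9 mm.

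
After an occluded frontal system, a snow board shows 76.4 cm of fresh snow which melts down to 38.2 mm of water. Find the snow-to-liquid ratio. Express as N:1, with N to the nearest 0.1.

Ratio = snow depth / SWE = 764 mm / 38.2 mm = 20.0, i.e. 20.0:1.

ratio ≈ 20.0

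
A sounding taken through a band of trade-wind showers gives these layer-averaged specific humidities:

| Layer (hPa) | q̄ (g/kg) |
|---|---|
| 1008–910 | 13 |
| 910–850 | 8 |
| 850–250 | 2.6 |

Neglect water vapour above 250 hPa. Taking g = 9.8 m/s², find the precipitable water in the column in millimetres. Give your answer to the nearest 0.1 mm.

Precipitable water is the column-integrated vapour mass per unit area: PW = (1/g) Σ q̄ Δp, with q in kg/kg and Δp in Pa (1 kg/m² of water = 1 mm).
Layer 1008–910 hPa: Δp = 98 hPa = 9800 Pa, q̄ = 0.013 kg/kg → 0.013 × 9800 / 9.8 = 13.00 mm
Layer 910–850 hPa: Δp = 60 hPa = 6000 Pa, q̄ = 0.008 kg/kg → 0.008 × 6000 / 9.8 = 4.90 mm
Layer 850–250 hPa: Δp = 600 hPa = 60000 Pa, q̄ = 0.0026 kg/kg → 0.0026 × 60000 / 9.8 = 15.92 mm
PW = 13.00 + 4.90 + 15.92 = 33.82 ≈ 33.8 mm.

PW ≈ 33.8 mm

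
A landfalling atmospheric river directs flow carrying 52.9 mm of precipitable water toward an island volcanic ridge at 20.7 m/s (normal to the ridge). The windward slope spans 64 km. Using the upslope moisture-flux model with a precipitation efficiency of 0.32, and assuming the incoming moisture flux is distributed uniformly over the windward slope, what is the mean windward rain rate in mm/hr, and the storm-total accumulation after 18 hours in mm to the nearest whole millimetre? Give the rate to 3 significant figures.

R ≈ 19.7 mm/hr; total ≈ 355 mm

Incoming column moisture flux per unit ridge length: F = V × PW = 20.7 × 52.9 = 1095.03 mm·m/s.
Spread over the 64 km slope with efficiency ε = 0.32: R = ε·F/W = 0.32 × 1095.03 / 64000 m = 5.475e-03 mm/s.
R = 5.475e-03 × 3600 = 19.7 mm/hr.
Over 18 h: total = 19.7 × 18 = 354.6 ≈ 355 mm.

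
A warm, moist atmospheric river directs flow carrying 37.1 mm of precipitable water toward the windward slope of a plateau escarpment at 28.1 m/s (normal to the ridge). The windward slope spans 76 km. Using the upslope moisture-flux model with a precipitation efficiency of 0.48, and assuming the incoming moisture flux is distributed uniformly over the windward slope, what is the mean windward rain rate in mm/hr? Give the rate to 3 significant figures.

R ≈ 23.7 mm/hr

Incoming column moisture flux per unit ridge length: F = V × PW = 28.1 × 37.1 = 1042.51 mm·m/s.
Spread over the 76 km slope with efficiency ε = 0.48: R = ε·F/W = 0.48 × 1042.51 / 76000 m = 6.584e-03 mm/s.
R = 6.584e-03 × 3600 = 23.7 mm/hr.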